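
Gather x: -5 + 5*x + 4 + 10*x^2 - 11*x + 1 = 10*x^2 - 6*x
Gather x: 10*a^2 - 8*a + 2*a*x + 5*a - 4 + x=10*a^2 - 3*a + x*(2*a + 1) - 4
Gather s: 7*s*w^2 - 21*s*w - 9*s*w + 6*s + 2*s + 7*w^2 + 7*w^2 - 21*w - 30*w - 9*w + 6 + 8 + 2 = s*(7*w^2 - 30*w + 8) + 14*w^2 - 60*w + 16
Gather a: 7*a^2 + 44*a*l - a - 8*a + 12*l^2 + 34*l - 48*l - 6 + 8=7*a^2 + a*(44*l - 9) + 12*l^2 - 14*l + 2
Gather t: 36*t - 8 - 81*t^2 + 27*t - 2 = -81*t^2 + 63*t - 10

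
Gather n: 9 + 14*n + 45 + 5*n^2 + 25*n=5*n^2 + 39*n + 54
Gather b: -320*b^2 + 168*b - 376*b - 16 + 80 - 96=-320*b^2 - 208*b - 32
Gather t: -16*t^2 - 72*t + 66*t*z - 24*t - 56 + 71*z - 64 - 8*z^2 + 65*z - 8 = -16*t^2 + t*(66*z - 96) - 8*z^2 + 136*z - 128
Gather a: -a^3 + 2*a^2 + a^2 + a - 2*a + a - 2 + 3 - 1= -a^3 + 3*a^2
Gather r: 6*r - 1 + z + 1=6*r + z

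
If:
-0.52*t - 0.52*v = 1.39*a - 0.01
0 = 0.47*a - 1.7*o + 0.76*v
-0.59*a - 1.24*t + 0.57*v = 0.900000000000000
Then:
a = 0.339073969508752 - 0.664313946922643*v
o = 0.263395555850799*v + 0.0937439798053609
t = 0.775762281197064*v - 0.887140033879164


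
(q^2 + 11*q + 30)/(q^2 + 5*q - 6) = (q + 5)/(q - 1)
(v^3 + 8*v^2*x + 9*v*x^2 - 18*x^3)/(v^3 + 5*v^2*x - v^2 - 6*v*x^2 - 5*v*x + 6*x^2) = (v + 3*x)/(v - 1)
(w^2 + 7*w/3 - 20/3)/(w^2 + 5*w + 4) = (w - 5/3)/(w + 1)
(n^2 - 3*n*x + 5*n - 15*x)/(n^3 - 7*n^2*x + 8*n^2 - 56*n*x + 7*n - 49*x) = (n^2 - 3*n*x + 5*n - 15*x)/(n^3 - 7*n^2*x + 8*n^2 - 56*n*x + 7*n - 49*x)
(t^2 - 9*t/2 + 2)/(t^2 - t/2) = (t - 4)/t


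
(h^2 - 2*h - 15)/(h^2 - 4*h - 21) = (h - 5)/(h - 7)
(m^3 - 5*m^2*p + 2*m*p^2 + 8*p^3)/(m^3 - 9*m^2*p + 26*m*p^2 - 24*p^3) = (-m - p)/(-m + 3*p)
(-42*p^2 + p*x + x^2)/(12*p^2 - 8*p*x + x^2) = (7*p + x)/(-2*p + x)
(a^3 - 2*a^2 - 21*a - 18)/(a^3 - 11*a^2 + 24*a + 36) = (a + 3)/(a - 6)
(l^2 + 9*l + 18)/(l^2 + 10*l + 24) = (l + 3)/(l + 4)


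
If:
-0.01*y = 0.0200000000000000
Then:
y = -2.00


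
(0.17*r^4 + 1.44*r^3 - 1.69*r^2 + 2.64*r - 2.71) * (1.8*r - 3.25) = 0.306*r^5 + 2.0395*r^4 - 7.722*r^3 + 10.2445*r^2 - 13.458*r + 8.8075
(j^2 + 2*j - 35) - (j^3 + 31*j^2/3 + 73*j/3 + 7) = -j^3 - 28*j^2/3 - 67*j/3 - 42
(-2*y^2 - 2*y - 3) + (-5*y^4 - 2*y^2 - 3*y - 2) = -5*y^4 - 4*y^2 - 5*y - 5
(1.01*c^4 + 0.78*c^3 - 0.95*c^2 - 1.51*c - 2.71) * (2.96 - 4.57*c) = -4.6157*c^5 - 0.575000000000001*c^4 + 6.6503*c^3 + 4.0887*c^2 + 7.9151*c - 8.0216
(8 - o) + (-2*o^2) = -2*o^2 - o + 8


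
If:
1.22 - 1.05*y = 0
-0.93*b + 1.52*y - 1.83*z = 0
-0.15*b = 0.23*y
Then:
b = -1.78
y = 1.16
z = 1.87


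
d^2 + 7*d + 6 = (d + 1)*(d + 6)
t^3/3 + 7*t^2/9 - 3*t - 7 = (t/3 + 1)*(t - 3)*(t + 7/3)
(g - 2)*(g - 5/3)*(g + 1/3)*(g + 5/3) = g^4 - 5*g^3/3 - 31*g^2/9 + 125*g/27 + 50/27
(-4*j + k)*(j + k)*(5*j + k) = -20*j^3 - 19*j^2*k + 2*j*k^2 + k^3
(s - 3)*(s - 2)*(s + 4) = s^3 - s^2 - 14*s + 24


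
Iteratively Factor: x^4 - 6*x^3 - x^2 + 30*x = (x - 5)*(x^3 - x^2 - 6*x) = (x - 5)*(x - 3)*(x^2 + 2*x) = x*(x - 5)*(x - 3)*(x + 2)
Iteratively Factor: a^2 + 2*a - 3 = (a + 3)*(a - 1)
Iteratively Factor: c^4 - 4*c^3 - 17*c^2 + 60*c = (c + 4)*(c^3 - 8*c^2 + 15*c) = (c - 3)*(c + 4)*(c^2 - 5*c) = (c - 5)*(c - 3)*(c + 4)*(c)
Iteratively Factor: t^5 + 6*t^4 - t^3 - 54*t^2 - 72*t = (t)*(t^4 + 6*t^3 - t^2 - 54*t - 72) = t*(t + 3)*(t^3 + 3*t^2 - 10*t - 24) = t*(t + 3)*(t + 4)*(t^2 - t - 6) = t*(t + 2)*(t + 3)*(t + 4)*(t - 3)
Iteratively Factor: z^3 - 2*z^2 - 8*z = (z)*(z^2 - 2*z - 8) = z*(z - 4)*(z + 2)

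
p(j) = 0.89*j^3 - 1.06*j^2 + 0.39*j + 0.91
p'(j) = 2.67*j^2 - 2.12*j + 0.39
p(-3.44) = -49.20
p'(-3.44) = 39.28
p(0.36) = 0.95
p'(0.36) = -0.03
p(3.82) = 36.54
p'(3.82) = 31.25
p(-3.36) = -46.13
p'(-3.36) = 37.66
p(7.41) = 307.71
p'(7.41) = 131.29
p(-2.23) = -15.10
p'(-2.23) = 18.40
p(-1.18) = -2.49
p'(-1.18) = 6.61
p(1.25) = 1.48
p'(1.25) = 1.91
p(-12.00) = -1694.33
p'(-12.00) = 410.31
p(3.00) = 16.57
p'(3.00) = 18.06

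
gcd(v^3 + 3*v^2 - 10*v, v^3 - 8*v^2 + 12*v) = v^2 - 2*v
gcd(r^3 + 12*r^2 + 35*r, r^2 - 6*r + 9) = 1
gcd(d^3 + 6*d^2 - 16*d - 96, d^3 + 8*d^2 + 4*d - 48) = d^2 + 10*d + 24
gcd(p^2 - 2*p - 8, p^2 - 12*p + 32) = p - 4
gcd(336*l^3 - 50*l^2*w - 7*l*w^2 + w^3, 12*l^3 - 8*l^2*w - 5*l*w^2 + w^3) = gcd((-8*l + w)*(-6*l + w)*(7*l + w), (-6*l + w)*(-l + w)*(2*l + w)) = -6*l + w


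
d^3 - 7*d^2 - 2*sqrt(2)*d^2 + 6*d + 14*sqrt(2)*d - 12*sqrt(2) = (d - 6)*(d - 1)*(d - 2*sqrt(2))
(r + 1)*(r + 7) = r^2 + 8*r + 7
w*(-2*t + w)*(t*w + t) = -2*t^2*w^2 - 2*t^2*w + t*w^3 + t*w^2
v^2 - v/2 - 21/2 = (v - 7/2)*(v + 3)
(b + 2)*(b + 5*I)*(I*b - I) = I*b^3 - 5*b^2 + I*b^2 - 5*b - 2*I*b + 10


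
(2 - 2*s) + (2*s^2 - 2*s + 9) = 2*s^2 - 4*s + 11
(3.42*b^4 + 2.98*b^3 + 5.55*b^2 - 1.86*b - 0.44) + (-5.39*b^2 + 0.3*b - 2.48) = 3.42*b^4 + 2.98*b^3 + 0.16*b^2 - 1.56*b - 2.92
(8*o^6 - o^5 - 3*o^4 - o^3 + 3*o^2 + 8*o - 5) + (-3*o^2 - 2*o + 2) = 8*o^6 - o^5 - 3*o^4 - o^3 + 6*o - 3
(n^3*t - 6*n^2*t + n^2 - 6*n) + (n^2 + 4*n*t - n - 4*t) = n^3*t - 6*n^2*t + 2*n^2 + 4*n*t - 7*n - 4*t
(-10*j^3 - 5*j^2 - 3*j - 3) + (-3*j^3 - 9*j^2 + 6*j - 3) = -13*j^3 - 14*j^2 + 3*j - 6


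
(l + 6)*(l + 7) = l^2 + 13*l + 42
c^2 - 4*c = c*(c - 4)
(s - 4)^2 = s^2 - 8*s + 16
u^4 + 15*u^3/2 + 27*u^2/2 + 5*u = u*(u + 1/2)*(u + 2)*(u + 5)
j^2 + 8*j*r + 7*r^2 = (j + r)*(j + 7*r)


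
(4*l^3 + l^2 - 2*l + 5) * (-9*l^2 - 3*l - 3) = -36*l^5 - 21*l^4 + 3*l^3 - 42*l^2 - 9*l - 15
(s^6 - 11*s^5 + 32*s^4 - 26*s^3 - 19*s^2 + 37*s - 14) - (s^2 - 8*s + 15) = s^6 - 11*s^5 + 32*s^4 - 26*s^3 - 20*s^2 + 45*s - 29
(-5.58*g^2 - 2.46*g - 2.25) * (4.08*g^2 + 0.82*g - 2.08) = -22.7664*g^4 - 14.6124*g^3 + 0.409200000000002*g^2 + 3.2718*g + 4.68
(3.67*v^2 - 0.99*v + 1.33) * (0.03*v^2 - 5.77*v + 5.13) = 0.1101*v^4 - 21.2056*v^3 + 24.5793*v^2 - 12.7528*v + 6.8229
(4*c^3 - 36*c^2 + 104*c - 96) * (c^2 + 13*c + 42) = 4*c^5 + 16*c^4 - 196*c^3 - 256*c^2 + 3120*c - 4032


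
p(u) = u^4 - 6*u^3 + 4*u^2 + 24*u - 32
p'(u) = 4*u^3 - 18*u^2 + 8*u + 24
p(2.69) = -2.93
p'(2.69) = -6.87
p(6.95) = 646.93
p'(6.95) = 552.96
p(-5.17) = 1494.40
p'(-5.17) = -1051.23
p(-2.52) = 69.27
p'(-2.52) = -174.48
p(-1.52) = -32.83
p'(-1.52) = -43.79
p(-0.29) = -38.47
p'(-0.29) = 20.07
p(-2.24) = 26.92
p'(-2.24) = -129.19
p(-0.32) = -39.06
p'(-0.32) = 19.47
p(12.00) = 11200.00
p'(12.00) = 4440.00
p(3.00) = -5.00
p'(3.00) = -6.00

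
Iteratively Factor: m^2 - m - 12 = (m + 3)*(m - 4)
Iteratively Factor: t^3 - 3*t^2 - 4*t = (t)*(t^2 - 3*t - 4) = t*(t + 1)*(t - 4)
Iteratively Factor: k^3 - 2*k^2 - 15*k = (k + 3)*(k^2 - 5*k) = k*(k + 3)*(k - 5)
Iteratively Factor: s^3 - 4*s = (s + 2)*(s^2 - 2*s) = s*(s + 2)*(s - 2)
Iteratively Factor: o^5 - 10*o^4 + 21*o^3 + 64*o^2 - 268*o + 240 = (o - 2)*(o^4 - 8*o^3 + 5*o^2 + 74*o - 120) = (o - 2)*(o + 3)*(o^3 - 11*o^2 + 38*o - 40) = (o - 2)^2*(o + 3)*(o^2 - 9*o + 20) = (o - 4)*(o - 2)^2*(o + 3)*(o - 5)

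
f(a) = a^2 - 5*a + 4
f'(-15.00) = -35.00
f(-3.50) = 33.75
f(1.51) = -1.27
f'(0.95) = -3.10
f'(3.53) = 2.06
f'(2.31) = -0.38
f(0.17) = 3.18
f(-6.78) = 83.87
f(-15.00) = 304.00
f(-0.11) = 4.56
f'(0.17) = -4.66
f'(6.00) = 7.00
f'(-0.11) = -5.22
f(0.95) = 0.15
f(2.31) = -2.21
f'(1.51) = -1.98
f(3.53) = -1.19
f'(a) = 2*a - 5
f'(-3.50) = -12.00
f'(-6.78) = -18.56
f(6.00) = 10.00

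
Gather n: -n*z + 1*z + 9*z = -n*z + 10*z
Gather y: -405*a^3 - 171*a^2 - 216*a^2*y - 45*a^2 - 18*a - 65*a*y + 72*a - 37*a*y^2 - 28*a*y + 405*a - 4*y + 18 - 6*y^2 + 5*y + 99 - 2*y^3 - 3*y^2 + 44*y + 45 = -405*a^3 - 216*a^2 + 459*a - 2*y^3 + y^2*(-37*a - 9) + y*(-216*a^2 - 93*a + 45) + 162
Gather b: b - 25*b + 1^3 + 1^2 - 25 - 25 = -24*b - 48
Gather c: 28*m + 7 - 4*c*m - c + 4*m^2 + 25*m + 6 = c*(-4*m - 1) + 4*m^2 + 53*m + 13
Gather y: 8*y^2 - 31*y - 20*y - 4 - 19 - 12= 8*y^2 - 51*y - 35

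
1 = 1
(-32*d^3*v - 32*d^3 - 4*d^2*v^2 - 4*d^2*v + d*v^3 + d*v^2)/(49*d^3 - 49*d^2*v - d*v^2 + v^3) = d*(-32*d^2*v - 32*d^2 - 4*d*v^2 - 4*d*v + v^3 + v^2)/(49*d^3 - 49*d^2*v - d*v^2 + v^3)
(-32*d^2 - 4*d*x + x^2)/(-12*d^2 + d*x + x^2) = (-8*d + x)/(-3*d + x)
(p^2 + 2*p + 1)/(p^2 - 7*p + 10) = (p^2 + 2*p + 1)/(p^2 - 7*p + 10)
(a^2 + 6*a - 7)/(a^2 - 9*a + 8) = (a + 7)/(a - 8)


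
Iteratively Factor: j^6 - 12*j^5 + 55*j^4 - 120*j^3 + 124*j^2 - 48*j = (j - 2)*(j^5 - 10*j^4 + 35*j^3 - 50*j^2 + 24*j) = (j - 2)*(j - 1)*(j^4 - 9*j^3 + 26*j^2 - 24*j) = (j - 2)^2*(j - 1)*(j^3 - 7*j^2 + 12*j) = j*(j - 2)^2*(j - 1)*(j^2 - 7*j + 12) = j*(j - 4)*(j - 2)^2*(j - 1)*(j - 3)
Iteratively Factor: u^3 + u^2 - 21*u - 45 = (u + 3)*(u^2 - 2*u - 15) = (u - 5)*(u + 3)*(u + 3)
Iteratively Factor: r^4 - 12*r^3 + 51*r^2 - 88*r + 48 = (r - 1)*(r^3 - 11*r^2 + 40*r - 48) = (r - 3)*(r - 1)*(r^2 - 8*r + 16) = (r - 4)*(r - 3)*(r - 1)*(r - 4)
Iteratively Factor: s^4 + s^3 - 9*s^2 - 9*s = (s - 3)*(s^3 + 4*s^2 + 3*s) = (s - 3)*(s + 1)*(s^2 + 3*s) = s*(s - 3)*(s + 1)*(s + 3)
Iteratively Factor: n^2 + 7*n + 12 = (n + 4)*(n + 3)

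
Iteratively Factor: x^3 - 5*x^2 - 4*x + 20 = (x - 5)*(x^2 - 4) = (x - 5)*(x - 2)*(x + 2)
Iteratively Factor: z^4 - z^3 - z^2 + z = (z + 1)*(z^3 - 2*z^2 + z) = (z - 1)*(z + 1)*(z^2 - z) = z*(z - 1)*(z + 1)*(z - 1)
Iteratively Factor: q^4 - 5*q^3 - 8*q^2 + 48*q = (q)*(q^3 - 5*q^2 - 8*q + 48) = q*(q - 4)*(q^2 - q - 12) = q*(q - 4)^2*(q + 3)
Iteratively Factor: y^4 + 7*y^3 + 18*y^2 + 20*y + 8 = (y + 2)*(y^3 + 5*y^2 + 8*y + 4) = (y + 2)^2*(y^2 + 3*y + 2) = (y + 1)*(y + 2)^2*(y + 2)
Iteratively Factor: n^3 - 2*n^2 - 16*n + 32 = (n - 4)*(n^2 + 2*n - 8) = (n - 4)*(n - 2)*(n + 4)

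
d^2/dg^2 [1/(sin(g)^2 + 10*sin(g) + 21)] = 2*(-2*sin(g)^4 - 15*sin(g)^3 - 5*sin(g)^2 + 135*sin(g) + 79)/(sin(g)^2 + 10*sin(g) + 21)^3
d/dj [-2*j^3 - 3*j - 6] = -6*j^2 - 3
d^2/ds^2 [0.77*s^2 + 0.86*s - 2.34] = 1.54000000000000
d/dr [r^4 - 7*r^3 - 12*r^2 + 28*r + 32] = 4*r^3 - 21*r^2 - 24*r + 28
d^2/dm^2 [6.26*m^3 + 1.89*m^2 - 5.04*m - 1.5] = 37.56*m + 3.78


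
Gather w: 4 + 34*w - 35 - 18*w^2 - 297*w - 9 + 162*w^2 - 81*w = 144*w^2 - 344*w - 40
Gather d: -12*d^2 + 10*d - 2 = -12*d^2 + 10*d - 2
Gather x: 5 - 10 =-5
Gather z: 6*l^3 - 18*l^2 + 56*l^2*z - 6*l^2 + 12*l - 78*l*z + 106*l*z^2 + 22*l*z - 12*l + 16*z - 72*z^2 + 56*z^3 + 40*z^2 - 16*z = 6*l^3 - 24*l^2 + 56*z^3 + z^2*(106*l - 32) + z*(56*l^2 - 56*l)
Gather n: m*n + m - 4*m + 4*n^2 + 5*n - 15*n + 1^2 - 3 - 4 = -3*m + 4*n^2 + n*(m - 10) - 6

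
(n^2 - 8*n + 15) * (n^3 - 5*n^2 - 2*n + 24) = n^5 - 13*n^4 + 53*n^3 - 35*n^2 - 222*n + 360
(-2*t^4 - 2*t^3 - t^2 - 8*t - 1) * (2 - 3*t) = 6*t^5 + 2*t^4 - t^3 + 22*t^2 - 13*t - 2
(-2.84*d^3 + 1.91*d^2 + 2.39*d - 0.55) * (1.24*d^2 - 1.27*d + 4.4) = -3.5216*d^5 + 5.9752*d^4 - 11.9581*d^3 + 4.6867*d^2 + 11.2145*d - 2.42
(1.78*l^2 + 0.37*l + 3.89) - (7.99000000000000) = 1.78*l^2 + 0.37*l - 4.1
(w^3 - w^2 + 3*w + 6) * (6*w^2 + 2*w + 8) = 6*w^5 - 4*w^4 + 24*w^3 + 34*w^2 + 36*w + 48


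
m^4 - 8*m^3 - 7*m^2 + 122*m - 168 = (m - 7)*(m - 3)*(m - 2)*(m + 4)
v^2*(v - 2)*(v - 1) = v^4 - 3*v^3 + 2*v^2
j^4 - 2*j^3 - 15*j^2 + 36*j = j*(j - 3)^2*(j + 4)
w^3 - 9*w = w*(w - 3)*(w + 3)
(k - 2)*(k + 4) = k^2 + 2*k - 8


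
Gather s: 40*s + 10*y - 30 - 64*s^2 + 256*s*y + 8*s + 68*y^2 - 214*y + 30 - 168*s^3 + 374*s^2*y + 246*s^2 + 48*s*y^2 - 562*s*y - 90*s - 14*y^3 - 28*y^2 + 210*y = -168*s^3 + s^2*(374*y + 182) + s*(48*y^2 - 306*y - 42) - 14*y^3 + 40*y^2 + 6*y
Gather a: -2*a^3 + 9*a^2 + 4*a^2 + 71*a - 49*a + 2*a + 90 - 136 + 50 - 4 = -2*a^3 + 13*a^2 + 24*a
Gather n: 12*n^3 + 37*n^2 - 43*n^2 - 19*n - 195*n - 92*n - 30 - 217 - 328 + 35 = 12*n^3 - 6*n^2 - 306*n - 540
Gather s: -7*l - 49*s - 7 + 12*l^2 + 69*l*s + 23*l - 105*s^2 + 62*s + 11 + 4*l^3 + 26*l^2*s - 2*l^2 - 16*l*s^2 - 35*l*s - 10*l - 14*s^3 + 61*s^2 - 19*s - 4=4*l^3 + 10*l^2 + 6*l - 14*s^3 + s^2*(-16*l - 44) + s*(26*l^2 + 34*l - 6)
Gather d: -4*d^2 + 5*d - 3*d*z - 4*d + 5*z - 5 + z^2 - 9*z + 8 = -4*d^2 + d*(1 - 3*z) + z^2 - 4*z + 3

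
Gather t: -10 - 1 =-11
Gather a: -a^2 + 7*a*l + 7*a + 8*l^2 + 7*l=-a^2 + a*(7*l + 7) + 8*l^2 + 7*l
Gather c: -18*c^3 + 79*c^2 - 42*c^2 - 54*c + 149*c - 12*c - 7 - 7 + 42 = -18*c^3 + 37*c^2 + 83*c + 28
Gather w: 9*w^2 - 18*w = 9*w^2 - 18*w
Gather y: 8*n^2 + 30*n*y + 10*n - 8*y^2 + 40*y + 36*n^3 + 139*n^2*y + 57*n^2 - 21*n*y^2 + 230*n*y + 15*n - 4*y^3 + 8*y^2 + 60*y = 36*n^3 + 65*n^2 - 21*n*y^2 + 25*n - 4*y^3 + y*(139*n^2 + 260*n + 100)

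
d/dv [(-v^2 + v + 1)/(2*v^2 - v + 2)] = (-v^2 - 8*v + 3)/(4*v^4 - 4*v^3 + 9*v^2 - 4*v + 4)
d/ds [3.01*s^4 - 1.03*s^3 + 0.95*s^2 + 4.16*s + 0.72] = 12.04*s^3 - 3.09*s^2 + 1.9*s + 4.16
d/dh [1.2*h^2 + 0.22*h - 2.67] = 2.4*h + 0.22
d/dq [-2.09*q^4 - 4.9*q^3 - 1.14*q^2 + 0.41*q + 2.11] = -8.36*q^3 - 14.7*q^2 - 2.28*q + 0.41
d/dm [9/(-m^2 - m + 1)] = 9*(2*m + 1)/(m^2 + m - 1)^2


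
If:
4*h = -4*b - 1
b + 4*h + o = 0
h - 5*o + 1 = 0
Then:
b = -17/64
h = 1/64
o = 13/64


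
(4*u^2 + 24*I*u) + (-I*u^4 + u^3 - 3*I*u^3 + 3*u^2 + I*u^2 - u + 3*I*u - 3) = -I*u^4 + u^3 - 3*I*u^3 + 7*u^2 + I*u^2 - u + 27*I*u - 3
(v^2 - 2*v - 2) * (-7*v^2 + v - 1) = -7*v^4 + 15*v^3 + 11*v^2 + 2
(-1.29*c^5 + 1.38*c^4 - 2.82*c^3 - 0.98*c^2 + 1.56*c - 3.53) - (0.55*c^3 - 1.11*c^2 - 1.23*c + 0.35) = -1.29*c^5 + 1.38*c^4 - 3.37*c^3 + 0.13*c^2 + 2.79*c - 3.88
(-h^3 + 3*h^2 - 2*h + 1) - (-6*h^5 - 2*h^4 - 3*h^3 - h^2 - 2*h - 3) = 6*h^5 + 2*h^4 + 2*h^3 + 4*h^2 + 4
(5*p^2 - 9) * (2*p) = 10*p^3 - 18*p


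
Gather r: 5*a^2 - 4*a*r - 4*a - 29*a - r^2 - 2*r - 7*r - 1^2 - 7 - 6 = 5*a^2 - 33*a - r^2 + r*(-4*a - 9) - 14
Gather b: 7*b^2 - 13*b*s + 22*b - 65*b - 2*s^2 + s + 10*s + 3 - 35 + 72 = 7*b^2 + b*(-13*s - 43) - 2*s^2 + 11*s + 40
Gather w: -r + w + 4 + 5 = -r + w + 9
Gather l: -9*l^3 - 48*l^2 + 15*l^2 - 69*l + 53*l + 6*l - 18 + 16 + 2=-9*l^3 - 33*l^2 - 10*l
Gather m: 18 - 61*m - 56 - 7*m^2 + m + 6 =-7*m^2 - 60*m - 32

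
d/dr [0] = 0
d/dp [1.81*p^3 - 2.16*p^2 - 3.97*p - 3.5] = 5.43*p^2 - 4.32*p - 3.97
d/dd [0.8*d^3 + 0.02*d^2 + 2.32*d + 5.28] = 2.4*d^2 + 0.04*d + 2.32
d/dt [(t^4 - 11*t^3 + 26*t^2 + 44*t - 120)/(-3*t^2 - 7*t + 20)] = 2*(-3*t^5 + 6*t^4 + 117*t^3 - 355*t^2 + 160*t + 20)/(9*t^4 + 42*t^3 - 71*t^2 - 280*t + 400)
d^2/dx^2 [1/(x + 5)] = 2/(x + 5)^3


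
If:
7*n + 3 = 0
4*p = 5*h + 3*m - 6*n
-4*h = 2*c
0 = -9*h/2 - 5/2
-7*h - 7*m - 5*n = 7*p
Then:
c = 10/9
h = -5/9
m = 179/343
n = -3/7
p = 1049/3087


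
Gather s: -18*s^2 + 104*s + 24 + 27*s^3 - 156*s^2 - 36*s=27*s^3 - 174*s^2 + 68*s + 24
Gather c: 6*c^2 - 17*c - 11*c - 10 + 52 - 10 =6*c^2 - 28*c + 32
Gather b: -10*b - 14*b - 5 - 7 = -24*b - 12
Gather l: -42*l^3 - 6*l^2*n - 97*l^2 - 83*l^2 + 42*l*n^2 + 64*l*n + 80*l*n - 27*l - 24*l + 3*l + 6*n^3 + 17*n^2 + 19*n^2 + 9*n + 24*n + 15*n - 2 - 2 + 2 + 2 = -42*l^3 + l^2*(-6*n - 180) + l*(42*n^2 + 144*n - 48) + 6*n^3 + 36*n^2 + 48*n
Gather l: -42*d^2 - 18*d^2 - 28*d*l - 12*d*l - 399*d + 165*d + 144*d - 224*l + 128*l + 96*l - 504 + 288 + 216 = -60*d^2 - 40*d*l - 90*d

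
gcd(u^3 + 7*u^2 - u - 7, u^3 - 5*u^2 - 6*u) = u + 1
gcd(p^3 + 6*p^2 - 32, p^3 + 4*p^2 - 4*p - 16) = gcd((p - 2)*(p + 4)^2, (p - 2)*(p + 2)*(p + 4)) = p^2 + 2*p - 8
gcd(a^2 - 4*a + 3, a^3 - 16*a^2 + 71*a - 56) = a - 1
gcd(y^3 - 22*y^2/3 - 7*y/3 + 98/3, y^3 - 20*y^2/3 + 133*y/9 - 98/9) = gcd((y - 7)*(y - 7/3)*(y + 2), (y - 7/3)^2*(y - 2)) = y - 7/3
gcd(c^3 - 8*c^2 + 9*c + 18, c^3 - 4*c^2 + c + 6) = c^2 - 2*c - 3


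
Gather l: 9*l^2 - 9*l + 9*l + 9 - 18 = 9*l^2 - 9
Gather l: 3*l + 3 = 3*l + 3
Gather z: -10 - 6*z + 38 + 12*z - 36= 6*z - 8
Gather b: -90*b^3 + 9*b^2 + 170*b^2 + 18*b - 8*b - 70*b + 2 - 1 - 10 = -90*b^3 + 179*b^2 - 60*b - 9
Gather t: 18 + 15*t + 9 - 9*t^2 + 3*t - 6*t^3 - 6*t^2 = -6*t^3 - 15*t^2 + 18*t + 27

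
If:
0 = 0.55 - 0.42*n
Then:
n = 1.31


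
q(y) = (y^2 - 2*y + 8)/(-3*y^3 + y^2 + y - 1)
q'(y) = (2*y - 2)/(-3*y^3 + y^2 + y - 1) + (y^2 - 2*y + 8)*(9*y^2 - 2*y - 1)/(-3*y^3 + y^2 + y - 1)^2 = (2*(1 - y)*(3*y^3 - y^2 - y + 1) - (-9*y^2 + 2*y + 1)*(y^2 - 2*y + 8))/(3*y^3 - y^2 - y + 1)^2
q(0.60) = -10.41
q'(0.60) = 16.89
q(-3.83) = 0.17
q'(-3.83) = 0.08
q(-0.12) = -7.50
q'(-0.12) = -2.26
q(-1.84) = 0.78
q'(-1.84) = 1.05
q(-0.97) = 6.37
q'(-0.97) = 32.75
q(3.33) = -0.13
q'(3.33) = 0.07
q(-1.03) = 4.82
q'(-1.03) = 20.37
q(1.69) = -0.68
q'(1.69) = 1.21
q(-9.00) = 0.05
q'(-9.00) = 0.01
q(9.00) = -0.03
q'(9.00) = 0.00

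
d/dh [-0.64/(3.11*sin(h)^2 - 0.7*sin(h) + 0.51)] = (3.9808*sin(h) - 0.448)*cos(h)/(3.11*sin(h)^2 - 0.7*sin(h) + 0.51)^2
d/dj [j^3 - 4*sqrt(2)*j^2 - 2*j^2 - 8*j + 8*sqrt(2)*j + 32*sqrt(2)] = 3*j^2 - 8*sqrt(2)*j - 4*j - 8 + 8*sqrt(2)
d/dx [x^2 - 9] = 2*x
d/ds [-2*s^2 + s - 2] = 1 - 4*s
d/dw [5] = 0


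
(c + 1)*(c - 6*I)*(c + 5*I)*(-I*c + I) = -I*c^4 - c^3 - 29*I*c^2 + c + 30*I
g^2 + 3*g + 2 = (g + 1)*(g + 2)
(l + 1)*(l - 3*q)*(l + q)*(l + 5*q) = l^4 + 3*l^3*q + l^3 - 13*l^2*q^2 + 3*l^2*q - 15*l*q^3 - 13*l*q^2 - 15*q^3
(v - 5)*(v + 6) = v^2 + v - 30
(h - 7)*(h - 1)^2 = h^3 - 9*h^2 + 15*h - 7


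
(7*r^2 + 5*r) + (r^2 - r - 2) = 8*r^2 + 4*r - 2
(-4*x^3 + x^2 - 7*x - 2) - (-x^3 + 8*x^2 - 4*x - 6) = -3*x^3 - 7*x^2 - 3*x + 4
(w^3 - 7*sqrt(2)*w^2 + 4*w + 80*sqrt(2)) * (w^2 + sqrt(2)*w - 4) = w^5 - 6*sqrt(2)*w^4 - 14*w^3 + 112*sqrt(2)*w^2 + 144*w - 320*sqrt(2)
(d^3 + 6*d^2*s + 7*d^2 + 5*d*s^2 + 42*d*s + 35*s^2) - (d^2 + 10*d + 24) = d^3 + 6*d^2*s + 6*d^2 + 5*d*s^2 + 42*d*s - 10*d + 35*s^2 - 24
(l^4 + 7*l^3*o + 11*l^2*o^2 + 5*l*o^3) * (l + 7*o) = l^5 + 14*l^4*o + 60*l^3*o^2 + 82*l^2*o^3 + 35*l*o^4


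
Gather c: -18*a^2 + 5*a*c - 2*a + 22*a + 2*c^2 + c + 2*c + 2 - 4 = -18*a^2 + 20*a + 2*c^2 + c*(5*a + 3) - 2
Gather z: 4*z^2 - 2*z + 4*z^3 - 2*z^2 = 4*z^3 + 2*z^2 - 2*z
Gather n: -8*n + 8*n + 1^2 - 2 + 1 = 0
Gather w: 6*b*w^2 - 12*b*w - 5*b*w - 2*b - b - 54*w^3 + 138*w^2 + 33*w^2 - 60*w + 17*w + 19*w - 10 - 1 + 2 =-3*b - 54*w^3 + w^2*(6*b + 171) + w*(-17*b - 24) - 9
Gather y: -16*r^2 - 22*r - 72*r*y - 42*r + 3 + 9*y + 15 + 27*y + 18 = -16*r^2 - 64*r + y*(36 - 72*r) + 36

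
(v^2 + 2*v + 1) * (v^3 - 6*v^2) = v^5 - 4*v^4 - 11*v^3 - 6*v^2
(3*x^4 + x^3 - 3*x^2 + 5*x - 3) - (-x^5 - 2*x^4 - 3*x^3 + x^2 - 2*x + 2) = x^5 + 5*x^4 + 4*x^3 - 4*x^2 + 7*x - 5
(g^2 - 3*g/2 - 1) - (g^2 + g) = -5*g/2 - 1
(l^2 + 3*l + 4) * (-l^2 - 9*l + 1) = -l^4 - 12*l^3 - 30*l^2 - 33*l + 4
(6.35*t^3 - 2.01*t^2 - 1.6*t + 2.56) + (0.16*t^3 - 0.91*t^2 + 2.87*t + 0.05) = 6.51*t^3 - 2.92*t^2 + 1.27*t + 2.61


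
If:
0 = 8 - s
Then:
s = 8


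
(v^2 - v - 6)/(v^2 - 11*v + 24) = (v + 2)/(v - 8)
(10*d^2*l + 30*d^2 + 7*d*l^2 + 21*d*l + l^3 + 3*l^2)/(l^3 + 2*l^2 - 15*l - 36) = (10*d^2 + 7*d*l + l^2)/(l^2 - l - 12)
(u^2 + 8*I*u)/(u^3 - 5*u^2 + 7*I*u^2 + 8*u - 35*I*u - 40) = u/(u^2 - u*(5 + I) + 5*I)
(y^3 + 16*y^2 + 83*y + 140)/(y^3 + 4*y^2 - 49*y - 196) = (y + 5)/(y - 7)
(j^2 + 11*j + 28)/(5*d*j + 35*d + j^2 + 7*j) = (j + 4)/(5*d + j)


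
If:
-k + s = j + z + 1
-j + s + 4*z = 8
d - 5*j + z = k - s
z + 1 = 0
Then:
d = 4*s - 47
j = s - 12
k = 12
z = -1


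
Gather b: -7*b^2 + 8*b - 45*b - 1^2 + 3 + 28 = -7*b^2 - 37*b + 30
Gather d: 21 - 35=-14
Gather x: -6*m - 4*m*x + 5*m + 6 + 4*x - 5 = -m + x*(4 - 4*m) + 1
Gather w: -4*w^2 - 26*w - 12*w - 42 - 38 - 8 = -4*w^2 - 38*w - 88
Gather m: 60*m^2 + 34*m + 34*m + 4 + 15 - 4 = 60*m^2 + 68*m + 15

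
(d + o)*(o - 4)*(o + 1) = d*o^2 - 3*d*o - 4*d + o^3 - 3*o^2 - 4*o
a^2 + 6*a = a*(a + 6)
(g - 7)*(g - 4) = g^2 - 11*g + 28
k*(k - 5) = k^2 - 5*k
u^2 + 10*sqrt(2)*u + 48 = (u + 4*sqrt(2))*(u + 6*sqrt(2))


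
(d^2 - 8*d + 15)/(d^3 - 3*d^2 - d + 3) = (d - 5)/(d^2 - 1)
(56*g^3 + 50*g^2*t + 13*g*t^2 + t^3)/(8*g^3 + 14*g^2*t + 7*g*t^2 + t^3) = (7*g + t)/(g + t)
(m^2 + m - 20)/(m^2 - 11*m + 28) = (m + 5)/(m - 7)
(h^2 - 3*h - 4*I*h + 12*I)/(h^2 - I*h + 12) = (h - 3)/(h + 3*I)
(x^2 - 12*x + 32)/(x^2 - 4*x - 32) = (x - 4)/(x + 4)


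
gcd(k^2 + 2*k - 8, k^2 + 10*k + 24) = k + 4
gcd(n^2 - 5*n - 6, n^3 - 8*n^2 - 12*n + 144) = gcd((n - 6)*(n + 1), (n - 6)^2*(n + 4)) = n - 6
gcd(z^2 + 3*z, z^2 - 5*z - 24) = z + 3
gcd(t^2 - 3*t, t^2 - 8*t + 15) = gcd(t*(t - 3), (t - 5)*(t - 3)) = t - 3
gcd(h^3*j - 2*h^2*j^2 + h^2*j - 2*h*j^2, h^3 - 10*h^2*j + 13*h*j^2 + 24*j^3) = 1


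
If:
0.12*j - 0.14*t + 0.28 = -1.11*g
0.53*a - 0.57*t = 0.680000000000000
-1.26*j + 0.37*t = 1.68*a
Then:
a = 1.07547169811321*t + 1.28301886792453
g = 0.249403041855872*t - 0.0673125956144824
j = -1.14031147050015*t - 1.71069182389937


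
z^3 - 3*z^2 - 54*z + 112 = (z - 8)*(z - 2)*(z + 7)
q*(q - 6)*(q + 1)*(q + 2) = q^4 - 3*q^3 - 16*q^2 - 12*q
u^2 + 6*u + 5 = (u + 1)*(u + 5)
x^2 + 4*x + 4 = (x + 2)^2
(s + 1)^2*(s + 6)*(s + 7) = s^4 + 15*s^3 + 69*s^2 + 97*s + 42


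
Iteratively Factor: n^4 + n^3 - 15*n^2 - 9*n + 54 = (n + 3)*(n^3 - 2*n^2 - 9*n + 18) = (n - 2)*(n + 3)*(n^2 - 9) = (n - 3)*(n - 2)*(n + 3)*(n + 3)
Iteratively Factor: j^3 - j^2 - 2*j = (j)*(j^2 - j - 2) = j*(j - 2)*(j + 1)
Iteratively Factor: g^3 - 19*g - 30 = (g - 5)*(g^2 + 5*g + 6) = (g - 5)*(g + 3)*(g + 2)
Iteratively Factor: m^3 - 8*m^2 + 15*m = (m - 5)*(m^2 - 3*m) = (m - 5)*(m - 3)*(m)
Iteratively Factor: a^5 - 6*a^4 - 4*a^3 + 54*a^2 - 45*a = (a)*(a^4 - 6*a^3 - 4*a^2 + 54*a - 45) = a*(a + 3)*(a^3 - 9*a^2 + 23*a - 15) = a*(a - 5)*(a + 3)*(a^2 - 4*a + 3) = a*(a - 5)*(a - 3)*(a + 3)*(a - 1)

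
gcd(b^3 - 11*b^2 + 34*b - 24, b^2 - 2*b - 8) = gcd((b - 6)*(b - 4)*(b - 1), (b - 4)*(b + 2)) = b - 4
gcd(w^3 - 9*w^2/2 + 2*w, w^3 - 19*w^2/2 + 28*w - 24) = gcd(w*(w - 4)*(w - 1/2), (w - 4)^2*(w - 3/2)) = w - 4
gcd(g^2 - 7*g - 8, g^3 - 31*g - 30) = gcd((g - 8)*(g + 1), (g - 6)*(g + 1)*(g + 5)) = g + 1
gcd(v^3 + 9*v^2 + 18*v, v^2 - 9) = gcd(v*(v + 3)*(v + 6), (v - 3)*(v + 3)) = v + 3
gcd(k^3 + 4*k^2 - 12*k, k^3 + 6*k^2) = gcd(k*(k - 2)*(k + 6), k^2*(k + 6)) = k^2 + 6*k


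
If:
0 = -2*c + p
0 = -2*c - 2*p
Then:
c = 0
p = 0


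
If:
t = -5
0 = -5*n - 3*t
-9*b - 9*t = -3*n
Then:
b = 6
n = 3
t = -5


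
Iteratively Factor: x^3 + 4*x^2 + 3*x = (x + 1)*(x^2 + 3*x) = (x + 1)*(x + 3)*(x)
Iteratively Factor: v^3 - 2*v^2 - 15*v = (v + 3)*(v^2 - 5*v) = (v - 5)*(v + 3)*(v)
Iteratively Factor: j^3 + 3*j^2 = (j)*(j^2 + 3*j) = j^2*(j + 3)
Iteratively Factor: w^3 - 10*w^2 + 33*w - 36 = (w - 4)*(w^2 - 6*w + 9) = (w - 4)*(w - 3)*(w - 3)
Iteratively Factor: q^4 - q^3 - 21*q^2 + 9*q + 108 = (q - 3)*(q^3 + 2*q^2 - 15*q - 36) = (q - 4)*(q - 3)*(q^2 + 6*q + 9) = (q - 4)*(q - 3)*(q + 3)*(q + 3)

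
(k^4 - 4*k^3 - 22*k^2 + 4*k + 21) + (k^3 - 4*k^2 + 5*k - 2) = k^4 - 3*k^3 - 26*k^2 + 9*k + 19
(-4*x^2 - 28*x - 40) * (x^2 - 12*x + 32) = -4*x^4 + 20*x^3 + 168*x^2 - 416*x - 1280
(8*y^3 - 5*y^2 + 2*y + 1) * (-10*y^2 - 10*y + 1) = -80*y^5 - 30*y^4 + 38*y^3 - 35*y^2 - 8*y + 1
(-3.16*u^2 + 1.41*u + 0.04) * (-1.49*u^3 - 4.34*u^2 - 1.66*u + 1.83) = 4.7084*u^5 + 11.6135*u^4 - 0.9334*u^3 - 8.297*u^2 + 2.5139*u + 0.0732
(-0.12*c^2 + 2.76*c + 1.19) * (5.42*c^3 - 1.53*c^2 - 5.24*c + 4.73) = -0.6504*c^5 + 15.1428*c^4 + 2.8558*c^3 - 16.8507*c^2 + 6.8192*c + 5.6287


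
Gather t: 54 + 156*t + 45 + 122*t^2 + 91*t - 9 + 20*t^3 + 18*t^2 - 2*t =20*t^3 + 140*t^2 + 245*t + 90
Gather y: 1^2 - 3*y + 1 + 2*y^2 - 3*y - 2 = 2*y^2 - 6*y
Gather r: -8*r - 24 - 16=-8*r - 40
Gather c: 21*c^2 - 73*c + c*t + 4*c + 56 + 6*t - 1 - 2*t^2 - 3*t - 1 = 21*c^2 + c*(t - 69) - 2*t^2 + 3*t + 54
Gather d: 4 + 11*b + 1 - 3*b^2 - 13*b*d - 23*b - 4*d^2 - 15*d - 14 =-3*b^2 - 12*b - 4*d^2 + d*(-13*b - 15) - 9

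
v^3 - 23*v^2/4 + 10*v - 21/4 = (v - 3)*(v - 7/4)*(v - 1)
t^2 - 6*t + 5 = (t - 5)*(t - 1)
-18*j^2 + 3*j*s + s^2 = (-3*j + s)*(6*j + s)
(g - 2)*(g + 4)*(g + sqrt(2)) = g^3 + sqrt(2)*g^2 + 2*g^2 - 8*g + 2*sqrt(2)*g - 8*sqrt(2)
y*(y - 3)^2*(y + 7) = y^4 + y^3 - 33*y^2 + 63*y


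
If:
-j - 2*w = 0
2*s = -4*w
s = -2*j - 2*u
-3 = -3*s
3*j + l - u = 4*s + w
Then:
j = 1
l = -1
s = 1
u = -3/2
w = -1/2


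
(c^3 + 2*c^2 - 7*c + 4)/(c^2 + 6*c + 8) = (c^2 - 2*c + 1)/(c + 2)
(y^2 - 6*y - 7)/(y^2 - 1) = (y - 7)/(y - 1)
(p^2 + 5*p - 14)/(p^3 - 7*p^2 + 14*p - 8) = (p + 7)/(p^2 - 5*p + 4)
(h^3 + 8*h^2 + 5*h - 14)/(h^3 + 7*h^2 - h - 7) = (h + 2)/(h + 1)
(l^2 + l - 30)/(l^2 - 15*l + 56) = (l^2 + l - 30)/(l^2 - 15*l + 56)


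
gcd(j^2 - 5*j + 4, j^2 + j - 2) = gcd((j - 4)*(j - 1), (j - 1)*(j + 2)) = j - 1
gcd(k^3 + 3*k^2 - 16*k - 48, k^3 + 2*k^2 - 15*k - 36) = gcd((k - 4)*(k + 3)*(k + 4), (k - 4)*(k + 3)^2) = k^2 - k - 12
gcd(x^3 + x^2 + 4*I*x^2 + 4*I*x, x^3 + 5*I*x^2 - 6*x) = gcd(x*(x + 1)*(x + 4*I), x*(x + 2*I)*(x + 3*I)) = x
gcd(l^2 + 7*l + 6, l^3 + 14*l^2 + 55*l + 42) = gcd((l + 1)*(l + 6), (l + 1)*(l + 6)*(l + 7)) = l^2 + 7*l + 6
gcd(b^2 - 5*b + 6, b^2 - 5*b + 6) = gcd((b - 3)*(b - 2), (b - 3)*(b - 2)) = b^2 - 5*b + 6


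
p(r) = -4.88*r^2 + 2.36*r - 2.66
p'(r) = 2.36 - 9.76*r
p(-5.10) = -141.62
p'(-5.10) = 52.14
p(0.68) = -3.31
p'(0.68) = -4.28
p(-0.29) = -3.75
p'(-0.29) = 5.19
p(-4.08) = -93.52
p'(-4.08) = 42.18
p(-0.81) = -7.77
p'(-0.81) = 10.27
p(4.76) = -102.00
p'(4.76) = -44.10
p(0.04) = -2.57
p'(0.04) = 1.97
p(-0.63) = -6.08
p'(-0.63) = 8.51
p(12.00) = -677.06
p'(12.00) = -114.76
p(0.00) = -2.66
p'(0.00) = 2.36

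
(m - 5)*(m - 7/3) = m^2 - 22*m/3 + 35/3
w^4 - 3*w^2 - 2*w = w*(w - 2)*(w + 1)^2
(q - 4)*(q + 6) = q^2 + 2*q - 24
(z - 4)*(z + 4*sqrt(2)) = z^2 - 4*z + 4*sqrt(2)*z - 16*sqrt(2)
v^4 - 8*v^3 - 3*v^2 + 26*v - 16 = (v - 8)*(v - 1)^2*(v + 2)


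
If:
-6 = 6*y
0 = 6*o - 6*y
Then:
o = -1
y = -1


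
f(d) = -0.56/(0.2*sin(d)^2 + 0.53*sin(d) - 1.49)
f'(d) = -0.56*(-0.4*sin(d)*cos(d) - 0.53*cos(d))/(0.2*sin(d)^2 + 0.53*sin(d) - 1.49)^2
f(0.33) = 0.43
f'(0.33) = 0.21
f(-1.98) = 0.31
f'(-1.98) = -0.01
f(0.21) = 0.41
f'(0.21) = 0.18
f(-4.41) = 0.70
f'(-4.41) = -0.24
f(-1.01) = 0.31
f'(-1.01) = 0.02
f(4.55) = 0.31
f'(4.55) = -0.00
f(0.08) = 0.39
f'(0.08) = 0.15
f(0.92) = 0.59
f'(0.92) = 0.32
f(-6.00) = 0.42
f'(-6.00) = 0.20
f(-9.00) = 0.33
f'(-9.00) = -0.07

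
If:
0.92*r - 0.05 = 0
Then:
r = 0.05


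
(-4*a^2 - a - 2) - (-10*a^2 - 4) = 6*a^2 - a + 2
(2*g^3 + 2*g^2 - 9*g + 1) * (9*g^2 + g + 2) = 18*g^5 + 20*g^4 - 75*g^3 + 4*g^2 - 17*g + 2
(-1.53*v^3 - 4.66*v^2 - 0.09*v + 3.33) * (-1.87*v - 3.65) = 2.8611*v^4 + 14.2987*v^3 + 17.1773*v^2 - 5.8986*v - 12.1545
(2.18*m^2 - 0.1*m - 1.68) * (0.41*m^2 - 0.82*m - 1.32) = 0.8938*m^4 - 1.8286*m^3 - 3.4844*m^2 + 1.5096*m + 2.2176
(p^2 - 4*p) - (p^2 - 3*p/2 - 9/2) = 9/2 - 5*p/2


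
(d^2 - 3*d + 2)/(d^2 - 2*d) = (d - 1)/d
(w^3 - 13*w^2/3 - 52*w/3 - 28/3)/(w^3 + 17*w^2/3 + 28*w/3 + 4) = (w - 7)/(w + 3)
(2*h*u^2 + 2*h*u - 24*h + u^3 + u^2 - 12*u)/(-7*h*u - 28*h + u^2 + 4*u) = (2*h*u - 6*h + u^2 - 3*u)/(-7*h + u)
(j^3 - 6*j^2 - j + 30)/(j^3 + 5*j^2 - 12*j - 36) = (j - 5)/(j + 6)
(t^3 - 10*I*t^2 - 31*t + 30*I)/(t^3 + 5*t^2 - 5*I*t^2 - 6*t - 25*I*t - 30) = (t - 5*I)/(t + 5)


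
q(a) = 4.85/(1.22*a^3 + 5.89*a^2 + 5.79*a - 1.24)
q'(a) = 4.85*(-3.66*a^2 - 11.78*a - 5.79)/(1.22*a^3 + 5.89*a^2 + 5.79*a - 1.24)^2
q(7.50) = 0.01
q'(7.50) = -0.00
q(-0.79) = -1.77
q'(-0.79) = 0.80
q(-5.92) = -0.06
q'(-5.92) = -0.05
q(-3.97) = -0.63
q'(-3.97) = -1.36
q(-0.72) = -1.73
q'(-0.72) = 0.49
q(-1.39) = -4.09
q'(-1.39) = 12.14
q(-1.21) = -2.72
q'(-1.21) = 4.73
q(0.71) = 0.77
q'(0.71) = -1.97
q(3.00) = 0.05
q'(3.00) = -0.03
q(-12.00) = -0.00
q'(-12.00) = -0.00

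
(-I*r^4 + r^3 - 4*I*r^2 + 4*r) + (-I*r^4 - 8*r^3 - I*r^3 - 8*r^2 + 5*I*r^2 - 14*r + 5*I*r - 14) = -2*I*r^4 - 7*r^3 - I*r^3 - 8*r^2 + I*r^2 - 10*r + 5*I*r - 14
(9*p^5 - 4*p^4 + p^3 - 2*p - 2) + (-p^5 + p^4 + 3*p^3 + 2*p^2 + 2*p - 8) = 8*p^5 - 3*p^4 + 4*p^3 + 2*p^2 - 10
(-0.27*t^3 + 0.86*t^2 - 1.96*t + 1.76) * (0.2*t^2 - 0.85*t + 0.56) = -0.054*t^5 + 0.4015*t^4 - 1.2742*t^3 + 2.4996*t^2 - 2.5936*t + 0.9856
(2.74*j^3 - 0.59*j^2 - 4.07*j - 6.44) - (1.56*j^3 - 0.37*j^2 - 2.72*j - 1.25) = 1.18*j^3 - 0.22*j^2 - 1.35*j - 5.19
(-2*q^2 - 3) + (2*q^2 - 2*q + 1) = -2*q - 2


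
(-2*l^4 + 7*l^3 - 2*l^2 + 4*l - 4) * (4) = -8*l^4 + 28*l^3 - 8*l^2 + 16*l - 16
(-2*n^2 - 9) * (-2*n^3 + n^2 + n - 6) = 4*n^5 - 2*n^4 + 16*n^3 + 3*n^2 - 9*n + 54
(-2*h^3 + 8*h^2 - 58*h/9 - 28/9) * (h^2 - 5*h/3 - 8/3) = -2*h^5 + 34*h^4/3 - 130*h^3/9 - 370*h^2/27 + 604*h/27 + 224/27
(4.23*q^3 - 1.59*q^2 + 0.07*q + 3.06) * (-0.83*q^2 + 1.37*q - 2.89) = -3.5109*q^5 + 7.1148*q^4 - 14.4611*q^3 + 2.1512*q^2 + 3.9899*q - 8.8434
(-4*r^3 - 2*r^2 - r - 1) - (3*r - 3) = -4*r^3 - 2*r^2 - 4*r + 2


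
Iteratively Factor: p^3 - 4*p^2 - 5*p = (p)*(p^2 - 4*p - 5) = p*(p - 5)*(p + 1)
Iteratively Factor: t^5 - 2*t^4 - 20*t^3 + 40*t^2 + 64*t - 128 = (t + 2)*(t^4 - 4*t^3 - 12*t^2 + 64*t - 64) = (t - 4)*(t + 2)*(t^3 - 12*t + 16) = (t - 4)*(t - 2)*(t + 2)*(t^2 + 2*t - 8) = (t - 4)*(t - 2)^2*(t + 2)*(t + 4)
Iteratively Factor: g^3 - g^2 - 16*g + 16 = (g - 1)*(g^2 - 16) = (g - 1)*(g + 4)*(g - 4)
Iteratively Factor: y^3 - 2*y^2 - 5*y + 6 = (y - 3)*(y^2 + y - 2) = (y - 3)*(y + 2)*(y - 1)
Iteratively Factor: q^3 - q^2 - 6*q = (q + 2)*(q^2 - 3*q) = q*(q + 2)*(q - 3)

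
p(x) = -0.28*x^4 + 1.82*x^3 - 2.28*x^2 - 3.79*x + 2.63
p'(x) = -1.12*x^3 + 5.46*x^2 - 4.56*x - 3.79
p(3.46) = -2.52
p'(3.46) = -0.60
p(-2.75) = -58.05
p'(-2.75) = 73.33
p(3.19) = -2.58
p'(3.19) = 0.87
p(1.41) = -3.25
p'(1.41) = -2.50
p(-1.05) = 1.65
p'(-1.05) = 8.31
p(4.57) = -10.73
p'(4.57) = -17.49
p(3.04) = -2.74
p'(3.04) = 1.34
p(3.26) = -2.53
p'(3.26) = 0.57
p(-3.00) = -78.34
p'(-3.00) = 89.27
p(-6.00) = -812.71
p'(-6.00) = 462.05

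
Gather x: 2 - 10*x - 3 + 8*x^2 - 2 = 8*x^2 - 10*x - 3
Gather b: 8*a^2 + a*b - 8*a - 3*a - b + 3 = 8*a^2 - 11*a + b*(a - 1) + 3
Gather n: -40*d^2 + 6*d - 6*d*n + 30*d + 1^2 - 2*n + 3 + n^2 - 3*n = -40*d^2 + 36*d + n^2 + n*(-6*d - 5) + 4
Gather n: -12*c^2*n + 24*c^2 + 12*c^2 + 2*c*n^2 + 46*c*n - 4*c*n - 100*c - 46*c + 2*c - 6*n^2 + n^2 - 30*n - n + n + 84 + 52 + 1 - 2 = 36*c^2 - 144*c + n^2*(2*c - 5) + n*(-12*c^2 + 42*c - 30) + 135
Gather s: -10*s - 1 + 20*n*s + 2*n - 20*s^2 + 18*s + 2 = 2*n - 20*s^2 + s*(20*n + 8) + 1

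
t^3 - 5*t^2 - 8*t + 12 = (t - 6)*(t - 1)*(t + 2)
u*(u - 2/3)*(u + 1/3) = u^3 - u^2/3 - 2*u/9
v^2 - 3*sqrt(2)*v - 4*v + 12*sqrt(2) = (v - 4)*(v - 3*sqrt(2))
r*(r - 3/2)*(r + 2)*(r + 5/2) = r^4 + 3*r^3 - 7*r^2/4 - 15*r/2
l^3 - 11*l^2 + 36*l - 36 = (l - 6)*(l - 3)*(l - 2)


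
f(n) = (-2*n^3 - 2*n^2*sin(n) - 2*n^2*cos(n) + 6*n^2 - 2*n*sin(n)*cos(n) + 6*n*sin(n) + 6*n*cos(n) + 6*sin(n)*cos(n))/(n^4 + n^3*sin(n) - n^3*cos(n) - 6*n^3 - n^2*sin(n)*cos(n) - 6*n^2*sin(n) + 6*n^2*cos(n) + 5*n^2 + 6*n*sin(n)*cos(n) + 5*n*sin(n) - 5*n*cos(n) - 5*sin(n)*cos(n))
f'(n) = (-2*n^3 - 2*n^2*sin(n) - 2*n^2*cos(n) + 6*n^2 - 2*n*sin(n)*cos(n) + 6*n*sin(n) + 6*n*cos(n) + 6*sin(n)*cos(n))*(-n^3*sin(n) - n^3*cos(n) - 4*n^3 - n^2*sin(n)^2 + 3*n^2*sin(n) + n^2*cos(n)^2 + 9*n^2*cos(n) + 18*n^2 + 6*n*sin(n)^2 + 2*n*sin(n)*cos(n) + 7*n*sin(n) - 6*n*cos(n)^2 - 17*n*cos(n) - 10*n - 5*sin(n)^2 - 6*sin(n)*cos(n) - 5*sin(n) + 5*cos(n)^2 + 5*cos(n))/(n^4 + n^3*sin(n) - n^3*cos(n) - 6*n^3 - n^2*sin(n)*cos(n) - 6*n^2*sin(n) + 6*n^2*cos(n) + 5*n^2 + 6*n*sin(n)*cos(n) + 5*n*sin(n) - 5*n*cos(n) - 5*sin(n)*cos(n))^2 + (2*n^2*sin(n) - 2*n^2*cos(n) - 6*n^2 + 2*n*sin(n)^2 - 10*n*sin(n) - 2*n*cos(n)^2 + 2*n*cos(n) + 12*n - 6*sin(n)^2 - 2*sin(n)*cos(n) + 6*sin(n) + 6*cos(n)^2 + 6*cos(n))/(n^4 + n^3*sin(n) - n^3*cos(n) - 6*n^3 - n^2*sin(n)*cos(n) - 6*n^2*sin(n) + 6*n^2*cos(n) + 5*n^2 + 6*n*sin(n)*cos(n) + 5*n*sin(n) - 5*n*cos(n) - 5*sin(n)*cos(n))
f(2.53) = -0.13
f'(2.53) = 0.33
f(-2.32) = 0.80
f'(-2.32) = -0.13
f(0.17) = -2.00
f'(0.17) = -6.42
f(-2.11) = 0.76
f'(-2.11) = -0.27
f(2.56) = -0.12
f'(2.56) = 0.32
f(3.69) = 0.24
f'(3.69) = 0.56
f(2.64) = -0.09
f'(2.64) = 0.29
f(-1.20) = 0.33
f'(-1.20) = -0.62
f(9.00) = -0.31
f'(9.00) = 0.09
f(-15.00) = 0.12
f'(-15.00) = 0.00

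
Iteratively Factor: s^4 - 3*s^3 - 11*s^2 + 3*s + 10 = (s + 2)*(s^3 - 5*s^2 - s + 5) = (s - 1)*(s + 2)*(s^2 - 4*s - 5) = (s - 1)*(s + 1)*(s + 2)*(s - 5)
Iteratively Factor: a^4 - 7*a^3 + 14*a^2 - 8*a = (a - 4)*(a^3 - 3*a^2 + 2*a) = (a - 4)*(a - 1)*(a^2 - 2*a) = (a - 4)*(a - 2)*(a - 1)*(a)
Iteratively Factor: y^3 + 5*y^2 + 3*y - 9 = (y + 3)*(y^2 + 2*y - 3) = (y + 3)^2*(y - 1)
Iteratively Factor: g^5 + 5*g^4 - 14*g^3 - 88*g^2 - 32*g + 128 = (g + 4)*(g^4 + g^3 - 18*g^2 - 16*g + 32) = (g - 1)*(g + 4)*(g^3 + 2*g^2 - 16*g - 32) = (g - 4)*(g - 1)*(g + 4)*(g^2 + 6*g + 8) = (g - 4)*(g - 1)*(g + 4)^2*(g + 2)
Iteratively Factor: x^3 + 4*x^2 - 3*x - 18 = (x + 3)*(x^2 + x - 6) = (x + 3)^2*(x - 2)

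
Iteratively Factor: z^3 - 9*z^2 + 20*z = (z)*(z^2 - 9*z + 20) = z*(z - 4)*(z - 5)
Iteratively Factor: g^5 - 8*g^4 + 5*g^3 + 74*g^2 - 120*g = (g + 3)*(g^4 - 11*g^3 + 38*g^2 - 40*g) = (g - 2)*(g + 3)*(g^3 - 9*g^2 + 20*g) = (g - 4)*(g - 2)*(g + 3)*(g^2 - 5*g) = g*(g - 4)*(g - 2)*(g + 3)*(g - 5)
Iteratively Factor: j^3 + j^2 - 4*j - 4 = (j + 2)*(j^2 - j - 2) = (j - 2)*(j + 2)*(j + 1)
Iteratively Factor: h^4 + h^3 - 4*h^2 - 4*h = (h)*(h^3 + h^2 - 4*h - 4) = h*(h - 2)*(h^2 + 3*h + 2) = h*(h - 2)*(h + 1)*(h + 2)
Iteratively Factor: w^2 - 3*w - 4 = (w - 4)*(w + 1)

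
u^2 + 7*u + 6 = (u + 1)*(u + 6)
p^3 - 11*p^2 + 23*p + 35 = (p - 7)*(p - 5)*(p + 1)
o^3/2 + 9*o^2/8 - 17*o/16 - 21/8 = (o/2 + 1)*(o - 3/2)*(o + 7/4)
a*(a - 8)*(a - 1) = a^3 - 9*a^2 + 8*a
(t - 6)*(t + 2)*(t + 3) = t^3 - t^2 - 24*t - 36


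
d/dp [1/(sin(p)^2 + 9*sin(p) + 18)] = -(2*sin(p) + 9)*cos(p)/(sin(p)^2 + 9*sin(p) + 18)^2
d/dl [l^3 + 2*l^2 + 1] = l*(3*l + 4)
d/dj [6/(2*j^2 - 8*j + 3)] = 24*(2 - j)/(2*j^2 - 8*j + 3)^2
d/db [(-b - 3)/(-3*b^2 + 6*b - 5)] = (3*b^2 - 6*b - 6*(b - 1)*(b + 3) + 5)/(3*b^2 - 6*b + 5)^2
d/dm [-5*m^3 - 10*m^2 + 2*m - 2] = -15*m^2 - 20*m + 2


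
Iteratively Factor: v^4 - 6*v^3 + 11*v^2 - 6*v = (v - 1)*(v^3 - 5*v^2 + 6*v) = v*(v - 1)*(v^2 - 5*v + 6) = v*(v - 2)*(v - 1)*(v - 3)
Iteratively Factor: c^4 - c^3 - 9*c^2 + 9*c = (c - 3)*(c^3 + 2*c^2 - 3*c) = (c - 3)*(c + 3)*(c^2 - c) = c*(c - 3)*(c + 3)*(c - 1)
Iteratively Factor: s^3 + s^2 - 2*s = (s - 1)*(s^2 + 2*s) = s*(s - 1)*(s + 2)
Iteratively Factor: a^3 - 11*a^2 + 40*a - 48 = (a - 4)*(a^2 - 7*a + 12) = (a - 4)^2*(a - 3)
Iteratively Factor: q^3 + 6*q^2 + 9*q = (q + 3)*(q^2 + 3*q) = (q + 3)^2*(q)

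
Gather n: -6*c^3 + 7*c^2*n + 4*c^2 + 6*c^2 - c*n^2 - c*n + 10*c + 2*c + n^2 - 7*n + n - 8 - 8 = -6*c^3 + 10*c^2 + 12*c + n^2*(1 - c) + n*(7*c^2 - c - 6) - 16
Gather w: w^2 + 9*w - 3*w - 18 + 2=w^2 + 6*w - 16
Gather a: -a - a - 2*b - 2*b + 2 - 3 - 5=-2*a - 4*b - 6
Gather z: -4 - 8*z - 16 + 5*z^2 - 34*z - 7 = 5*z^2 - 42*z - 27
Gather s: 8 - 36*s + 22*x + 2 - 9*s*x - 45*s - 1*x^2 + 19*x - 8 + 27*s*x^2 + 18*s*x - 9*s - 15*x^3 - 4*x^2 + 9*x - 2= s*(27*x^2 + 9*x - 90) - 15*x^3 - 5*x^2 + 50*x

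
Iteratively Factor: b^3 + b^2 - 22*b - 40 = (b - 5)*(b^2 + 6*b + 8) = (b - 5)*(b + 2)*(b + 4)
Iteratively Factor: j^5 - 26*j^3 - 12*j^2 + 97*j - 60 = (j - 5)*(j^4 + 5*j^3 - j^2 - 17*j + 12) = (j - 5)*(j + 3)*(j^3 + 2*j^2 - 7*j + 4) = (j - 5)*(j - 1)*(j + 3)*(j^2 + 3*j - 4) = (j - 5)*(j - 1)^2*(j + 3)*(j + 4)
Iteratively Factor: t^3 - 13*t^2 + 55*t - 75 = (t - 5)*(t^2 - 8*t + 15) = (t - 5)*(t - 3)*(t - 5)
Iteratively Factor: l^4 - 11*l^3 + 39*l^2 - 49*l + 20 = (l - 4)*(l^3 - 7*l^2 + 11*l - 5) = (l - 4)*(l - 1)*(l^2 - 6*l + 5) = (l - 5)*(l - 4)*(l - 1)*(l - 1)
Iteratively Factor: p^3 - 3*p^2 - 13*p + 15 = (p - 5)*(p^2 + 2*p - 3) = (p - 5)*(p + 3)*(p - 1)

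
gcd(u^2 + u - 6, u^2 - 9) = u + 3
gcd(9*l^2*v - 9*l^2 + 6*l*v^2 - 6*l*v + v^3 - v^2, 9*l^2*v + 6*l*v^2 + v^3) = 9*l^2 + 6*l*v + v^2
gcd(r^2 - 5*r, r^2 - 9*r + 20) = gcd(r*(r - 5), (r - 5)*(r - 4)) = r - 5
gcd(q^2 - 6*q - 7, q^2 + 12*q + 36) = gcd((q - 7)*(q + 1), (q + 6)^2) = 1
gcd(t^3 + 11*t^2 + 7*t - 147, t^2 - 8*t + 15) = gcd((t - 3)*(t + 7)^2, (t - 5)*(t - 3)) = t - 3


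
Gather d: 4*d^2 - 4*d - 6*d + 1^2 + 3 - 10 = 4*d^2 - 10*d - 6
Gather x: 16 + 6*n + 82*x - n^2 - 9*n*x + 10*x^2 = -n^2 + 6*n + 10*x^2 + x*(82 - 9*n) + 16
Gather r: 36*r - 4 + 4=36*r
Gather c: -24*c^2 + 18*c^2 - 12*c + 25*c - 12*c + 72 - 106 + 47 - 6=-6*c^2 + c + 7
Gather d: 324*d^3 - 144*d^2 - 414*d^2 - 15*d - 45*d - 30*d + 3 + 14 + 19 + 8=324*d^3 - 558*d^2 - 90*d + 44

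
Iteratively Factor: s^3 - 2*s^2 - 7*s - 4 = (s + 1)*(s^2 - 3*s - 4) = (s + 1)^2*(s - 4)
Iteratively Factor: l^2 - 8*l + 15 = (l - 3)*(l - 5)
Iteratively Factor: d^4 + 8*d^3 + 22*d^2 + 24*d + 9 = (d + 1)*(d^3 + 7*d^2 + 15*d + 9) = (d + 1)*(d + 3)*(d^2 + 4*d + 3) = (d + 1)^2*(d + 3)*(d + 3)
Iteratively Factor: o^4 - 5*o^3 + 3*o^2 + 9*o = (o + 1)*(o^3 - 6*o^2 + 9*o) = o*(o + 1)*(o^2 - 6*o + 9) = o*(o - 3)*(o + 1)*(o - 3)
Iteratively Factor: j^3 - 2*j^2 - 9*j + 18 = (j + 3)*(j^2 - 5*j + 6) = (j - 3)*(j + 3)*(j - 2)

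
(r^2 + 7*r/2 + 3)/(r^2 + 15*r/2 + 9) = (r + 2)/(r + 6)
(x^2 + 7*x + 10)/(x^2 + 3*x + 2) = (x + 5)/(x + 1)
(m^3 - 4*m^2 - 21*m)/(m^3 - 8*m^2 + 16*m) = (m^2 - 4*m - 21)/(m^2 - 8*m + 16)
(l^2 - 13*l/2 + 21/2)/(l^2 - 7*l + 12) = (l - 7/2)/(l - 4)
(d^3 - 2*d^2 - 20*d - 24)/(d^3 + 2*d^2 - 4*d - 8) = (d - 6)/(d - 2)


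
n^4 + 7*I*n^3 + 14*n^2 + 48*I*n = n*(n - 3*I)*(n + 2*I)*(n + 8*I)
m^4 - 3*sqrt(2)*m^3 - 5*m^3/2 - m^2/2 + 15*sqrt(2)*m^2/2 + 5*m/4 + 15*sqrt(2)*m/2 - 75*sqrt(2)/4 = (m - 5/2)*(m - 5*sqrt(2)/2)*(m - 3*sqrt(2)/2)*(m + sqrt(2))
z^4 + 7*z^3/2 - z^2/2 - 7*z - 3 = (z + 1/2)*(z + 3)*(z - sqrt(2))*(z + sqrt(2))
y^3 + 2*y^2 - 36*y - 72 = (y - 6)*(y + 2)*(y + 6)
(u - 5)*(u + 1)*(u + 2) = u^3 - 2*u^2 - 13*u - 10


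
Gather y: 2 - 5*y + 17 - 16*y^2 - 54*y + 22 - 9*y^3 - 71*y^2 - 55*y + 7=-9*y^3 - 87*y^2 - 114*y + 48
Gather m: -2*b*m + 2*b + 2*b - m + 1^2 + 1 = 4*b + m*(-2*b - 1) + 2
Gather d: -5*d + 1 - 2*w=-5*d - 2*w + 1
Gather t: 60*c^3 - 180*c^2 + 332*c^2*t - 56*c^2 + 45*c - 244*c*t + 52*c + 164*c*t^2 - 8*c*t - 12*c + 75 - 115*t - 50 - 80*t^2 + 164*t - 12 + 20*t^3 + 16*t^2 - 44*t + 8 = 60*c^3 - 236*c^2 + 85*c + 20*t^3 + t^2*(164*c - 64) + t*(332*c^2 - 252*c + 5) + 21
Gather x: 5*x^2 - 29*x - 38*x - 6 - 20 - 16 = 5*x^2 - 67*x - 42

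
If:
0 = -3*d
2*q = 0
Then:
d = 0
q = 0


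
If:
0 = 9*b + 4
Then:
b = -4/9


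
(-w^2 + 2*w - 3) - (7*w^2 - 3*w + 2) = -8*w^2 + 5*w - 5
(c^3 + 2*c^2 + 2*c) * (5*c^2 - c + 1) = 5*c^5 + 9*c^4 + 9*c^3 + 2*c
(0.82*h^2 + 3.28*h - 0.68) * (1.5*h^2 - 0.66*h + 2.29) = 1.23*h^4 + 4.3788*h^3 - 1.307*h^2 + 7.96*h - 1.5572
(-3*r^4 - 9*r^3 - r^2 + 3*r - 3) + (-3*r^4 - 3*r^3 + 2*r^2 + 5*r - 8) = -6*r^4 - 12*r^3 + r^2 + 8*r - 11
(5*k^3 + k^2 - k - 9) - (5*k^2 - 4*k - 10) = 5*k^3 - 4*k^2 + 3*k + 1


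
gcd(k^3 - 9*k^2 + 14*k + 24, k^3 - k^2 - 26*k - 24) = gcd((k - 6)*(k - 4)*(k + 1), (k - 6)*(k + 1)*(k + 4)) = k^2 - 5*k - 6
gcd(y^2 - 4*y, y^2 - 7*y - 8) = 1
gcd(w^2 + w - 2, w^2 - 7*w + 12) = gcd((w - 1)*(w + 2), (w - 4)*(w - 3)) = 1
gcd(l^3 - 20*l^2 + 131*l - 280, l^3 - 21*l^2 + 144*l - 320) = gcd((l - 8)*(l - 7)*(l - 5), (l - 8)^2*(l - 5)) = l^2 - 13*l + 40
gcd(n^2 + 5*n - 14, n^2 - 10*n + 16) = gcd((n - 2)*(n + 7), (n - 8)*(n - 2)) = n - 2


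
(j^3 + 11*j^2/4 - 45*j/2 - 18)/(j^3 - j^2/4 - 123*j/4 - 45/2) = (j^2 + 2*j - 24)/(j^2 - j - 30)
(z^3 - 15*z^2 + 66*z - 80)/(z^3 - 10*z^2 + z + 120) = (z - 2)/(z + 3)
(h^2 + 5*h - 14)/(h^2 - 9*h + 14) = (h + 7)/(h - 7)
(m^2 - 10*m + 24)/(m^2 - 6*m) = (m - 4)/m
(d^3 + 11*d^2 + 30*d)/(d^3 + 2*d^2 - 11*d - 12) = d*(d^2 + 11*d + 30)/(d^3 + 2*d^2 - 11*d - 12)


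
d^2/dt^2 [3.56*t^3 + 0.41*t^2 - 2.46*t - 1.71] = 21.36*t + 0.82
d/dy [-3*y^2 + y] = 1 - 6*y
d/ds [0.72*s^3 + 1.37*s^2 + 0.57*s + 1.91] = 2.16*s^2 + 2.74*s + 0.57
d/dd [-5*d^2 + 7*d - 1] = 7 - 10*d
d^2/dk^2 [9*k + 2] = 0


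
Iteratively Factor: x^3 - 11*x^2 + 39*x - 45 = (x - 3)*(x^2 - 8*x + 15) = (x - 3)^2*(x - 5)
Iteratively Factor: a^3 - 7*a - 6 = (a - 3)*(a^2 + 3*a + 2) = (a - 3)*(a + 1)*(a + 2)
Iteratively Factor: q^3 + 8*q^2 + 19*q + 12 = (q + 1)*(q^2 + 7*q + 12) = (q + 1)*(q + 3)*(q + 4)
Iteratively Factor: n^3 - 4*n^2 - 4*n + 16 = (n - 2)*(n^2 - 2*n - 8) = (n - 2)*(n + 2)*(n - 4)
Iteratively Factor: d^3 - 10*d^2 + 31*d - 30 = (d - 3)*(d^2 - 7*d + 10) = (d - 5)*(d - 3)*(d - 2)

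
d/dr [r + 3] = 1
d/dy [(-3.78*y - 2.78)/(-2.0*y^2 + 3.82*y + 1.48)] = (-7.56*y^2 - 11.12*y + 5.0252)/(4.0*y^4 - 15.28*y^3 + 8.6724*y^2 + 11.3072*y + 2.1904)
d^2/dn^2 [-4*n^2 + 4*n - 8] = -8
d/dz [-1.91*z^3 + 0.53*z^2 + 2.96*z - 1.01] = -5.73*z^2 + 1.06*z + 2.96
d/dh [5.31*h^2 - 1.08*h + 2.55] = 10.62*h - 1.08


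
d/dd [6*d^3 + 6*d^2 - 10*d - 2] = 18*d^2 + 12*d - 10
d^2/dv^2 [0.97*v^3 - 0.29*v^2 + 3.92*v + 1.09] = 5.82*v - 0.58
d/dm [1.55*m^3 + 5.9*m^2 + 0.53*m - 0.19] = 4.65*m^2 + 11.8*m + 0.53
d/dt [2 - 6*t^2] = -12*t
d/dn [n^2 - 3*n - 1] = 2*n - 3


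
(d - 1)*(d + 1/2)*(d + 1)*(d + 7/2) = d^4 + 4*d^3 + 3*d^2/4 - 4*d - 7/4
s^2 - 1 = (s - 1)*(s + 1)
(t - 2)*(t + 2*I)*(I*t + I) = I*t^3 - 2*t^2 - I*t^2 + 2*t - 2*I*t + 4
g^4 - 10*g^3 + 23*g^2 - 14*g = g*(g - 7)*(g - 2)*(g - 1)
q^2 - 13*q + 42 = (q - 7)*(q - 6)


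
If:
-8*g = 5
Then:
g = -5/8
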